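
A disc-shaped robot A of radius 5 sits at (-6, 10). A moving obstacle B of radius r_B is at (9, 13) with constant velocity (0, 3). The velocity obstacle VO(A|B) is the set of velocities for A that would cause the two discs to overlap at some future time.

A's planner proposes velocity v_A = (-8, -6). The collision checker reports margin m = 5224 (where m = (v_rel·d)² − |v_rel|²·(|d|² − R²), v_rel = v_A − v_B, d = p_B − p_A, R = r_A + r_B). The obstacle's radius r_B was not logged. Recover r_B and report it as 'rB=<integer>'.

m = 5224
d = (15, 3);  v_rel = (-8, -9),  |v_rel|² = 145
v_rel×d = (-8)·(3) − (-9)·(15) = 111
since m = R²·145 − 111²:  R² = (12321 + 5224) / 145 = 121
R = √121 = 11  ⇒  r_B = 11 − 5 = 6

rB=6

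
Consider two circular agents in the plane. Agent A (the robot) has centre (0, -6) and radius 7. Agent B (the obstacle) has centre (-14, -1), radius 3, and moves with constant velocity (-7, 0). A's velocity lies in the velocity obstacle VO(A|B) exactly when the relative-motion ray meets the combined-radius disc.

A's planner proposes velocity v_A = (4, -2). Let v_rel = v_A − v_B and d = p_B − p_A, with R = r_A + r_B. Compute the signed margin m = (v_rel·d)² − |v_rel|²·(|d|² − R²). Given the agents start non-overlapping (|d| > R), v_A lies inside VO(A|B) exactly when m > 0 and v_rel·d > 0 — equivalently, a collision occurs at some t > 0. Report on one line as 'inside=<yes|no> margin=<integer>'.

d = (-14, 5),  |d|² = 221;  R = 7+3 = 10,  c = 221−10² = 121
v_rel = (11, -2),  |v_rel|² = 125;  v_rel·d = (11)·(-14) + (-2)·(5) = -164
125·t² + 328·t + 121 = 0  ⇒  m = (-164)² − 125·121 = 11771
m = 11771 > 0,  v_rel·d = -164 < 0  ⇒  outside

inside=no margin=11771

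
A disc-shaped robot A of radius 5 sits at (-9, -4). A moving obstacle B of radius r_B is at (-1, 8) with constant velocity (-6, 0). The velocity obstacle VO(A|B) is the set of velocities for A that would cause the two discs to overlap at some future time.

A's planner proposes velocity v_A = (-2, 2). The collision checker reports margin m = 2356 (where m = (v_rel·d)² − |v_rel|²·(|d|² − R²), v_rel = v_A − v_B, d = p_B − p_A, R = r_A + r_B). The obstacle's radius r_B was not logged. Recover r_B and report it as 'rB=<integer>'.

m = 2356
d = (8, 12);  v_rel = (4, 2),  |v_rel|² = 20
v_rel×d = (4)·(12) − (2)·(8) = 32
since m = R²·20 − 32²:  R² = (1024 + 2356) / 20 = 169
R = √169 = 13  ⇒  r_B = 13 − 5 = 8

rB=8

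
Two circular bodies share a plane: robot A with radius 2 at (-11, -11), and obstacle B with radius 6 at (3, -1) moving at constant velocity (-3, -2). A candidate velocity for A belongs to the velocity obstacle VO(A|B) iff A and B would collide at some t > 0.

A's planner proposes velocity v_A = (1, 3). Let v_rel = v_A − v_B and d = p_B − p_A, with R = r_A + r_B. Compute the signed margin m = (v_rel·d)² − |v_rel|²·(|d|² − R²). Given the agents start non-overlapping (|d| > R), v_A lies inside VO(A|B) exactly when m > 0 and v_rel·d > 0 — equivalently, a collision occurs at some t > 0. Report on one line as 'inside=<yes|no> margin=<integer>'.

d = (14, 10),  |d|² = 296;  R = 2+6 = 8,  c = 296−8² = 232
v_rel = (4, 5),  |v_rel|² = 41;  v_rel·d = (4)·(14) + (5)·(10) = 106
41·t² − 212·t + 232 = 0  ⇒  m = 106² − 41·232 = 1724
m = 1724 > 0,  v_rel·d = 106 > 0  ⇒  inside

inside=yes margin=1724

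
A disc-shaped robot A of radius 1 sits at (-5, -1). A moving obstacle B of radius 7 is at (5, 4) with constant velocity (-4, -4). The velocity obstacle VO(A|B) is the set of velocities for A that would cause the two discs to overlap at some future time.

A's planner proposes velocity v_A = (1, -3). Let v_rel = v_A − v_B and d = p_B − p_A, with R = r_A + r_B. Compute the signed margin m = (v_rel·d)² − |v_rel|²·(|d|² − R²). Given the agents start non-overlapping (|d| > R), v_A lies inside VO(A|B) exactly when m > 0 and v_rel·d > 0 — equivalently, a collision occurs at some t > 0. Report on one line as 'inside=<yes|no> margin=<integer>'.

d = (10, 5),  |d|² = 125;  R = 1+7 = 8,  c = 125−8² = 61
v_rel = (5, 1),  |v_rel|² = 26;  v_rel·d = (5)·(10) + (1)·(5) = 55
26·t² − 110·t + 61 = 0  ⇒  m = 55² − 26·61 = 1439
m = 1439 > 0,  v_rel·d = 55 > 0  ⇒  inside

inside=yes margin=1439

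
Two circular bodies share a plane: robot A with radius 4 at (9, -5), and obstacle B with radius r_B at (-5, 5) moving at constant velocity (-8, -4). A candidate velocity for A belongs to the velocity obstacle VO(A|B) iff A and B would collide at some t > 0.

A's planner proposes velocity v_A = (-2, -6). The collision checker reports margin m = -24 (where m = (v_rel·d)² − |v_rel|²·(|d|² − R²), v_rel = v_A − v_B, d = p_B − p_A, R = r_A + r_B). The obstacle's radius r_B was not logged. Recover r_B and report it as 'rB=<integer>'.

m = -24
d = (-14, 10);  v_rel = (6, -2),  |v_rel|² = 40
v_rel×d = (6)·(10) − (-2)·(-14) = 32
since m = R²·40 − 32²:  R² = (1024 + -24) / 40 = 25
R = √25 = 5  ⇒  r_B = 5 − 4 = 1

rB=1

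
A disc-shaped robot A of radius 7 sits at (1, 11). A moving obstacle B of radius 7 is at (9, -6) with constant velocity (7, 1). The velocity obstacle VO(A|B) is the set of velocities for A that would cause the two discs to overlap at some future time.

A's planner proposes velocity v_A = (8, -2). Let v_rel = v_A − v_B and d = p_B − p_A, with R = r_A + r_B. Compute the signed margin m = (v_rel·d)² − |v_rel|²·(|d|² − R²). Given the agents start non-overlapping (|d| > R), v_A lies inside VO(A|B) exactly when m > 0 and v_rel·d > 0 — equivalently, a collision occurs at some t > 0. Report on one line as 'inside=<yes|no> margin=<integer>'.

d = (8, -17),  |d|² = 353;  R = 7+7 = 14,  c = 353−14² = 157
v_rel = (1, -3),  |v_rel|² = 10;  v_rel·d = (1)·(8) + (-3)·(-17) = 59
10·t² − 118·t + 157 = 0  ⇒  m = 59² − 10·157 = 1911
m = 1911 > 0,  v_rel·d = 59 > 0  ⇒  inside

inside=yes margin=1911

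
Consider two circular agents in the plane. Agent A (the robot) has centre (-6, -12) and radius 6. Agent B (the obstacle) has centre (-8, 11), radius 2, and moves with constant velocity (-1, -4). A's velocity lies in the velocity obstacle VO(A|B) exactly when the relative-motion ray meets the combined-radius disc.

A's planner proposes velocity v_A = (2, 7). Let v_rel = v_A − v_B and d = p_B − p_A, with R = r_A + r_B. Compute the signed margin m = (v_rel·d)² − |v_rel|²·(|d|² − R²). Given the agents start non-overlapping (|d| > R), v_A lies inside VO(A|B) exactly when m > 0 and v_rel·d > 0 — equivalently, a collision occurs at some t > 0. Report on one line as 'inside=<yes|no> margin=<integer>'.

d = (-2, 23),  |d|² = 533;  R = 6+2 = 8,  c = 533−8² = 469
v_rel = (3, 11),  |v_rel|² = 130;  v_rel·d = (3)·(-2) + (11)·(23) = 247
130·t² − 494·t + 469 = 0  ⇒  m = 247² − 130·469 = 39
m = 39 > 0,  v_rel·d = 247 > 0  ⇒  inside

inside=yes margin=39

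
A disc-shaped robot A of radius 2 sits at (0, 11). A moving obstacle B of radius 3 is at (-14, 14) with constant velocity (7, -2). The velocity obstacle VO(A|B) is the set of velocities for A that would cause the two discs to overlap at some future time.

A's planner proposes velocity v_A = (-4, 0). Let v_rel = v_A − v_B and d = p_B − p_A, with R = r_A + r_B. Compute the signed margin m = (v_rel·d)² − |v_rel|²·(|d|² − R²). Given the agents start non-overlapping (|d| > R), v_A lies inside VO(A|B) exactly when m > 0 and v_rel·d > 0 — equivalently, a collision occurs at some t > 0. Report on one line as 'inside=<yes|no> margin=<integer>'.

d = (-14, 3),  |d|² = 205;  R = 2+3 = 5,  c = 205−5² = 180
v_rel = (-11, 2),  |v_rel|² = 125;  v_rel·d = (-11)·(-14) + (2)·(3) = 160
125·t² − 320·t + 180 = 0  ⇒  m = 160² − 125·180 = 3100
m = 3100 > 0,  v_rel·d = 160 > 0  ⇒  inside

inside=yes margin=3100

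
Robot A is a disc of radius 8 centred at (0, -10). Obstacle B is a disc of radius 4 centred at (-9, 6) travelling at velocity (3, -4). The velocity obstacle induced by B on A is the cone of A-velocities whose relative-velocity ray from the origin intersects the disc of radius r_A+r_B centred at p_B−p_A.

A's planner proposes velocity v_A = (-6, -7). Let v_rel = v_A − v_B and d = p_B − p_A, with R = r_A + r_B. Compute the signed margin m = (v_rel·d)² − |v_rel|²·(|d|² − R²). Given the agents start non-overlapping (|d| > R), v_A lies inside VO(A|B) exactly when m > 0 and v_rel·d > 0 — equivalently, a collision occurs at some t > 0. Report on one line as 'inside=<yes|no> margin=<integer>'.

d = (-9, 16),  |d|² = 337;  R = 8+4 = 12,  c = 337−12² = 193
v_rel = (-9, -3),  |v_rel|² = 90;  v_rel·d = (-9)·(-9) + (-3)·(16) = 33
90·t² − 66·t + 193 = 0  ⇒  m = 33² − 90·193 = -16281
m = -16281 < 0,  v_rel·d = 33 > 0  ⇒  outside

inside=no margin=-16281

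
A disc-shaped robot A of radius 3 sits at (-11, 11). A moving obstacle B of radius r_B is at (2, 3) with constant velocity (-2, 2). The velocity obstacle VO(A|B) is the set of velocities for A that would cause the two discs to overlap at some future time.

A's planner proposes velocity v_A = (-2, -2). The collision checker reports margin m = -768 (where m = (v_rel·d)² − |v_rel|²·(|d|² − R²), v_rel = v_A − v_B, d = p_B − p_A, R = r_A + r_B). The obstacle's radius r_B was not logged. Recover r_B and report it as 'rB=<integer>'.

m = -768
d = (13, -8);  v_rel = (0, -4),  |v_rel|² = 16
v_rel×d = (0)·(-8) − (-4)·(13) = 52
since m = R²·16 − 52²:  R² = (2704 + -768) / 16 = 121
R = √121 = 11  ⇒  r_B = 11 − 3 = 8

rB=8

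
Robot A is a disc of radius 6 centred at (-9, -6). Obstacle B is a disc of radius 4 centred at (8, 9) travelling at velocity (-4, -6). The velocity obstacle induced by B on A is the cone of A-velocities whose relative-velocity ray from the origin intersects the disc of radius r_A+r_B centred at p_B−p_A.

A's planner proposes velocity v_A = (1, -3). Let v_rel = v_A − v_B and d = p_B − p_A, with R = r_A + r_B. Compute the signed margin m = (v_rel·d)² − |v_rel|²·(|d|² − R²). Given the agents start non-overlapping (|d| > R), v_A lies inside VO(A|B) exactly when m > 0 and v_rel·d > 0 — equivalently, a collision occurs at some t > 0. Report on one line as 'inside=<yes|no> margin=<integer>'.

d = (17, 15),  |d|² = 514;  R = 6+4 = 10,  c = 514−10² = 414
v_rel = (5, 3),  |v_rel|² = 34;  v_rel·d = (5)·(17) + (3)·(15) = 130
34·t² − 260·t + 414 = 0  ⇒  m = 130² − 34·414 = 2824
m = 2824 > 0,  v_rel·d = 130 > 0  ⇒  inside

inside=yes margin=2824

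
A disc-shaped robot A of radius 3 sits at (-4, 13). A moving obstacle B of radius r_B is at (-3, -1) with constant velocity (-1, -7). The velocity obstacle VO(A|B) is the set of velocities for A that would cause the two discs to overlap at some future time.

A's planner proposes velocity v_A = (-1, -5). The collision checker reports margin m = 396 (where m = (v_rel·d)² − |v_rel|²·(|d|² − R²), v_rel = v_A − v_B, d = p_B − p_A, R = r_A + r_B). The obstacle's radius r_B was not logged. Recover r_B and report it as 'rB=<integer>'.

m = 396
d = (1, -14);  v_rel = (0, 2),  |v_rel|² = 4
v_rel×d = (0)·(-14) − (2)·(1) = -2
since m = R²·4 − (-2)²:  R² = (4 + 396) / 4 = 100
R = √100 = 10  ⇒  r_B = 10 − 3 = 7

rB=7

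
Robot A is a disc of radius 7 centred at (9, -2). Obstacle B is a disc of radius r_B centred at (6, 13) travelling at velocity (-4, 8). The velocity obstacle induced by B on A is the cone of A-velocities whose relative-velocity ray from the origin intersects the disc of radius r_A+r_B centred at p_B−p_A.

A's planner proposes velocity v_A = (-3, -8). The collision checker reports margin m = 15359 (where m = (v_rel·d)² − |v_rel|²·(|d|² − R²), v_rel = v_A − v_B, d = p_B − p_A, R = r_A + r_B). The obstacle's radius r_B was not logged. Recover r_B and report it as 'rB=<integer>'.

m = 15359
d = (-3, 15);  v_rel = (1, -16),  |v_rel|² = 257
v_rel×d = (1)·(15) − (-16)·(-3) = -33
since m = R²·257 − (-33)²:  R² = (1089 + 15359) / 257 = 64
R = √64 = 8  ⇒  r_B = 8 − 7 = 1

rB=1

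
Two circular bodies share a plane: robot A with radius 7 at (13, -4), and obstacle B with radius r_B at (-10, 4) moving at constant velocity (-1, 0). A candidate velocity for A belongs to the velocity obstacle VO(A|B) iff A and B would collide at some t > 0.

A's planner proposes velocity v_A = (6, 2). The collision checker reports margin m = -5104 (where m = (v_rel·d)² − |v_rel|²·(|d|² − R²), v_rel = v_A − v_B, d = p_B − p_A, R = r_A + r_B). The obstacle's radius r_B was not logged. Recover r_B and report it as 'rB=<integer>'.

m = -5104
d = (-23, 8);  v_rel = (7, 2),  |v_rel|² = 53
v_rel×d = (7)·(8) − (2)·(-23) = 102
since m = R²·53 − 102²:  R² = (10404 + -5104) / 53 = 100
R = √100 = 10  ⇒  r_B = 10 − 7 = 3

rB=3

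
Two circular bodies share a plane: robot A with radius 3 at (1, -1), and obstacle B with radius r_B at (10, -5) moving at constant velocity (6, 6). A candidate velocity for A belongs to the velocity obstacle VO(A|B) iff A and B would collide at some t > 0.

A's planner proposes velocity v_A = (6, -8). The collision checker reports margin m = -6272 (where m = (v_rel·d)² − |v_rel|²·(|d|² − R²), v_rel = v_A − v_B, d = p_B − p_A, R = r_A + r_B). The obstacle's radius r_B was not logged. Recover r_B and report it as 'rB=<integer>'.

m = -6272
d = (9, -4);  v_rel = (0, -14),  |v_rel|² = 196
v_rel×d = (0)·(-4) − (-14)·(9) = 126
since m = R²·196 − 126²:  R² = (15876 + -6272) / 196 = 49
R = √49 = 7  ⇒  r_B = 7 − 3 = 4

rB=4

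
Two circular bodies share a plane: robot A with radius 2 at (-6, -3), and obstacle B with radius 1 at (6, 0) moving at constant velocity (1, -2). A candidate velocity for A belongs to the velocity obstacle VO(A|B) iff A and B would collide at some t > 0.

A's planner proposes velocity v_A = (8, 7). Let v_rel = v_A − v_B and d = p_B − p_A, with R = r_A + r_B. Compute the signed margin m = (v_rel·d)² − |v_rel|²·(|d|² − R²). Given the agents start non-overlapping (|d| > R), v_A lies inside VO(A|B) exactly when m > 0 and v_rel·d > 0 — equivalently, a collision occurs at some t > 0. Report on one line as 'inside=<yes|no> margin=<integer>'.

d = (12, 3),  |d|² = 153;  R = 2+1 = 3,  c = 153−3² = 144
v_rel = (7, 9),  |v_rel|² = 130;  v_rel·d = (7)·(12) + (9)·(3) = 111
130·t² − 222·t + 144 = 0  ⇒  m = 111² − 130·144 = -6399
m = -6399 < 0,  v_rel·d = 111 > 0  ⇒  outside

inside=no margin=-6399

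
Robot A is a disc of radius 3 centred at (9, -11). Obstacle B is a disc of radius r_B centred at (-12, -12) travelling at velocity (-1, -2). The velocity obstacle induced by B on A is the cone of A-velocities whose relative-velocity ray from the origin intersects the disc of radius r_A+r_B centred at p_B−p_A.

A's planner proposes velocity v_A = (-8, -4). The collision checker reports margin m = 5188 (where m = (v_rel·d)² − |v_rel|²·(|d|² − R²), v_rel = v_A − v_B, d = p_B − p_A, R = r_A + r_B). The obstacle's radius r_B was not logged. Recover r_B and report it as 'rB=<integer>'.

m = 5188
d = (-21, -1);  v_rel = (-7, -2),  |v_rel|² = 53
v_rel×d = (-7)·(-1) − (-2)·(-21) = -35
since m = R²·53 − (-35)²:  R² = (1225 + 5188) / 53 = 121
R = √121 = 11  ⇒  r_B = 11 − 3 = 8

rB=8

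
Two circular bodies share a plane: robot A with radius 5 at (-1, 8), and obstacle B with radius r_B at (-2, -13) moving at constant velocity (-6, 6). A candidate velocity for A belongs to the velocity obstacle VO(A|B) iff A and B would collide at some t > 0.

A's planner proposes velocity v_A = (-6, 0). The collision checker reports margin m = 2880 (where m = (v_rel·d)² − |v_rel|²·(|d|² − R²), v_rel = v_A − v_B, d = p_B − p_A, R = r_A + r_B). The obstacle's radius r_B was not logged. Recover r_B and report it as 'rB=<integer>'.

m = 2880
d = (-1, -21);  v_rel = (0, -6),  |v_rel|² = 36
v_rel×d = (0)·(-21) − (-6)·(-1) = -6
since m = R²·36 − (-6)²:  R² = (36 + 2880) / 36 = 81
R = √81 = 9  ⇒  r_B = 9 − 5 = 4

rB=4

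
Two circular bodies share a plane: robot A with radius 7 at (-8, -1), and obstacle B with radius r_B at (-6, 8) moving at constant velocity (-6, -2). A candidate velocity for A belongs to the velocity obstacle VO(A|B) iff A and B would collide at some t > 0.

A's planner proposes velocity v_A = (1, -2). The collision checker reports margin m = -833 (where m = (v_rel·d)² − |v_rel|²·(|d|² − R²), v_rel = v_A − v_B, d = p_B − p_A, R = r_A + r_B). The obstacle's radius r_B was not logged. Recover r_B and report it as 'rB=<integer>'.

m = -833
d = (2, 9);  v_rel = (7, 0),  |v_rel|² = 49
v_rel×d = (7)·(9) − (0)·(2) = 63
since m = R²·49 − 63²:  R² = (3969 + -833) / 49 = 64
R = √64 = 8  ⇒  r_B = 8 − 7 = 1

rB=1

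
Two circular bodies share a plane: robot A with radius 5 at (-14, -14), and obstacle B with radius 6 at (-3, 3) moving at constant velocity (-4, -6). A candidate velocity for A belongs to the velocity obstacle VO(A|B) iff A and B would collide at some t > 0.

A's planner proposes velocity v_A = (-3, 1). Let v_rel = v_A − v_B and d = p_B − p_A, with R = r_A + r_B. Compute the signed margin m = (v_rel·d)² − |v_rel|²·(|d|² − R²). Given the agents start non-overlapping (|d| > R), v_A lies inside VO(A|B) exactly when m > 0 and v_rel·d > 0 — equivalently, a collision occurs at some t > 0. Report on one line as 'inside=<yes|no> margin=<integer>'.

d = (11, 17),  |d|² = 410;  R = 5+6 = 11,  c = 410−11² = 289
v_rel = (1, 7),  |v_rel|² = 50;  v_rel·d = (1)·(11) + (7)·(17) = 130
50·t² − 260·t + 289 = 0  ⇒  m = 130² − 50·289 = 2450
m = 2450 > 0,  v_rel·d = 130 > 0  ⇒  inside

inside=yes margin=2450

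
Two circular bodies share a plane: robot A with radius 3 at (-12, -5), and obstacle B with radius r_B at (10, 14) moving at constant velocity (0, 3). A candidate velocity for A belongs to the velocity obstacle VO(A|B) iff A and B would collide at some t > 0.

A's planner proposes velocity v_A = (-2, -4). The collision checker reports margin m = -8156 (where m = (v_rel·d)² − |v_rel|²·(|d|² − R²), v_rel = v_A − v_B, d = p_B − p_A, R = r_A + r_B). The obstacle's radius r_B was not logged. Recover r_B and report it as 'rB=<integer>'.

m = -8156
d = (22, 19);  v_rel = (-2, -7),  |v_rel|² = 53
v_rel×d = (-2)·(19) − (-7)·(22) = 116
since m = R²·53 − 116²:  R² = (13456 + -8156) / 53 = 100
R = √100 = 10  ⇒  r_B = 10 − 3 = 7

rB=7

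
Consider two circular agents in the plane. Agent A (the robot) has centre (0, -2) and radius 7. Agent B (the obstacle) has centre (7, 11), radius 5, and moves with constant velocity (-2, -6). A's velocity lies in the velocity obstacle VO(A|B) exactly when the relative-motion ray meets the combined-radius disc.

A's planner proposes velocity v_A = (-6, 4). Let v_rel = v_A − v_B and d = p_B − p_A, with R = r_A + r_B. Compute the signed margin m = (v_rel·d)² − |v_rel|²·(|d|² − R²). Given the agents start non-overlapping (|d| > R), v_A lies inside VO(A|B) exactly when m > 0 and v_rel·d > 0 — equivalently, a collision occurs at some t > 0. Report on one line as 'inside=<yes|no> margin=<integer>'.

d = (7, 13),  |d|² = 218;  R = 7+5 = 12,  c = 218−12² = 74
v_rel = (-4, 10),  |v_rel|² = 116;  v_rel·d = (-4)·(7) + (10)·(13) = 102
116·t² − 204·t + 74 = 0  ⇒  m = 102² − 116·74 = 1820
m = 1820 > 0,  v_rel·d = 102 > 0  ⇒  inside

inside=yes margin=1820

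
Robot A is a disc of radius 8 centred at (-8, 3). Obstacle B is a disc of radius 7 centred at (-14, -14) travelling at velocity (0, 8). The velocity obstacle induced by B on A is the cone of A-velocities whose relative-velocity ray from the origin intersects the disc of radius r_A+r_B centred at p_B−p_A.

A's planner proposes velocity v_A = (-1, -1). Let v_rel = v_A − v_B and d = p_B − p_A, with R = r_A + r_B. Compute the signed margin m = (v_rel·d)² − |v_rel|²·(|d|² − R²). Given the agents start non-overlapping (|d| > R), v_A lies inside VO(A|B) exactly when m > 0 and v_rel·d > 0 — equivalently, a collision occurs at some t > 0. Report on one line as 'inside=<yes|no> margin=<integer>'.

d = (-6, -17),  |d|² = 325;  R = 8+7 = 15,  c = 325−15² = 100
v_rel = (-1, -9),  |v_rel|² = 82;  v_rel·d = (-1)·(-6) + (-9)·(-17) = 159
82·t² − 318·t + 100 = 0  ⇒  m = 159² − 82·100 = 17081
m = 17081 > 0,  v_rel·d = 159 > 0  ⇒  inside

inside=yes margin=17081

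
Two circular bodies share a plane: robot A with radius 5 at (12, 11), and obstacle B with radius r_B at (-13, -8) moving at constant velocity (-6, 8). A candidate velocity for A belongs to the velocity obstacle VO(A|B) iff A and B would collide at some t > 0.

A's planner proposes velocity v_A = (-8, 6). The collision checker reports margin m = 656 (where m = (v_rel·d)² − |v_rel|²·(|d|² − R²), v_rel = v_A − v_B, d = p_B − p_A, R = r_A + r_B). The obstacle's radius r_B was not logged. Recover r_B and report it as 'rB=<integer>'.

m = 656
d = (-25, -19);  v_rel = (-2, -2),  |v_rel|² = 8
v_rel×d = (-2)·(-19) − (-2)·(-25) = -12
since m = R²·8 − (-12)²:  R² = (144 + 656) / 8 = 100
R = √100 = 10  ⇒  r_B = 10 − 5 = 5

rB=5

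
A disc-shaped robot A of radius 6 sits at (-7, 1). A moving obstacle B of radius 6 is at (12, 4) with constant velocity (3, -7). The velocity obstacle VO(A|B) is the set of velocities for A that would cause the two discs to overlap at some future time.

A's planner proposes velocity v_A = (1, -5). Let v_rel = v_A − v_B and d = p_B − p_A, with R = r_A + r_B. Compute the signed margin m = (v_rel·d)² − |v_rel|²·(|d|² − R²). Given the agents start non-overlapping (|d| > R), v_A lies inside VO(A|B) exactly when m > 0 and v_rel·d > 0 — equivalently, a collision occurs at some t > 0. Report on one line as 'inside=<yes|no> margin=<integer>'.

d = (19, 3),  |d|² = 370;  R = 6+6 = 12,  c = 370−12² = 226
v_rel = (-2, 2),  |v_rel|² = 8;  v_rel·d = (-2)·(19) + (2)·(3) = -32
8·t² + 64·t + 226 = 0  ⇒  m = (-32)² − 8·226 = -784
m = -784 < 0,  v_rel·d = -32 < 0  ⇒  outside

inside=no margin=-784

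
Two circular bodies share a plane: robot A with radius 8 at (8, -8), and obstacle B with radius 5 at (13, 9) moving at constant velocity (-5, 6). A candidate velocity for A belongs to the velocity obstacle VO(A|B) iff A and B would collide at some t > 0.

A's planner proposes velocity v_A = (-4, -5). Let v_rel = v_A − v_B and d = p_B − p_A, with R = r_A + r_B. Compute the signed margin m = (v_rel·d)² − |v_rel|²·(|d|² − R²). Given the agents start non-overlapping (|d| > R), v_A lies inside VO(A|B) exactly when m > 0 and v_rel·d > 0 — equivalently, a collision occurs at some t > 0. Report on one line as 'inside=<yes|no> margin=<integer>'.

d = (5, 17),  |d|² = 314;  R = 8+5 = 13,  c = 314−13² = 145
v_rel = (1, -11),  |v_rel|² = 122;  v_rel·d = (1)·(5) + (-11)·(17) = -182
122·t² + 364·t + 145 = 0  ⇒  m = (-182)² − 122·145 = 15434
m = 15434 > 0,  v_rel·d = -182 < 0  ⇒  outside

inside=no margin=15434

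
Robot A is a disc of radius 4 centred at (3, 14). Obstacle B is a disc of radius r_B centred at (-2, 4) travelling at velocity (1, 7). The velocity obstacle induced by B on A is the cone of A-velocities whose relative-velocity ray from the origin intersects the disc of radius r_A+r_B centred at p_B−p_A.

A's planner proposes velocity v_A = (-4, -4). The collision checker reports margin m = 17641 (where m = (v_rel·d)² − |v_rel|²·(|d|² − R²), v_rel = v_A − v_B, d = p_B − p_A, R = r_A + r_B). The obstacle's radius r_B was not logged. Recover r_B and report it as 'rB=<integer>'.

m = 17641
d = (-5, -10);  v_rel = (-5, -11),  |v_rel|² = 146
v_rel×d = (-5)·(-10) − (-11)·(-5) = -5
since m = R²·146 − (-5)²:  R² = (25 + 17641) / 146 = 121
R = √121 = 11  ⇒  r_B = 11 − 4 = 7

rB=7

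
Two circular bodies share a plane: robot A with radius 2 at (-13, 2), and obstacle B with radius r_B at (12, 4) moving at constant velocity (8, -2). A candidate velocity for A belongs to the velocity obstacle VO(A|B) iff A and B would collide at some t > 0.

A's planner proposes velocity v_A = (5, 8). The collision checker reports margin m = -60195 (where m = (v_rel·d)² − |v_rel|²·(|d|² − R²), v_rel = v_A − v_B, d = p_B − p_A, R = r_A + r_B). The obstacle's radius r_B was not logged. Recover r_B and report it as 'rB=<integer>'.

m = -60195
d = (25, 2);  v_rel = (-3, 10),  |v_rel|² = 109
v_rel×d = (-3)·(2) − (10)·(25) = -256
since m = R²·109 − (-256)²:  R² = (65536 + -60195) / 109 = 49
R = √49 = 7  ⇒  r_B = 7 − 2 = 5

rB=5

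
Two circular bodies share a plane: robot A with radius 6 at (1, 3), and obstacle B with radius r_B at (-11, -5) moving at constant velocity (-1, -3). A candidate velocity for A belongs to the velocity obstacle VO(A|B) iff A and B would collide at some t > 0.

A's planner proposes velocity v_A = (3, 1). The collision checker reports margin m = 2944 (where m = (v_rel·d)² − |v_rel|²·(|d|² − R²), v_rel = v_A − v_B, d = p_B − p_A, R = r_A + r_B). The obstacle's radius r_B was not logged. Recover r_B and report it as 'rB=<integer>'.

m = 2944
d = (-12, -8);  v_rel = (4, 4),  |v_rel|² = 32
v_rel×d = (4)·(-8) − (4)·(-12) = 16
since m = R²·32 − 16²:  R² = (256 + 2944) / 32 = 100
R = √100 = 10  ⇒  r_B = 10 − 6 = 4

rB=4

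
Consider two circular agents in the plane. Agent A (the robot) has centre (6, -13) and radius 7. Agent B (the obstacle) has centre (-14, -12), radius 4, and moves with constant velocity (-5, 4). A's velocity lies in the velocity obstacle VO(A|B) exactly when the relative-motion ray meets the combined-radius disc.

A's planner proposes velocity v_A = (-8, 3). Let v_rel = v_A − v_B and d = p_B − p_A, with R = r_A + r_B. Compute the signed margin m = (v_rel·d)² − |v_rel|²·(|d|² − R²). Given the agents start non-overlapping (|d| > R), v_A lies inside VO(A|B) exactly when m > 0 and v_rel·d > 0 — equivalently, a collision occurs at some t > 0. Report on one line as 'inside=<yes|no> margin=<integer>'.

d = (-20, 1),  |d|² = 401;  R = 7+4 = 11,  c = 401−11² = 280
v_rel = (-3, -1),  |v_rel|² = 10;  v_rel·d = (-3)·(-20) + (-1)·(1) = 59
10·t² − 118·t + 280 = 0  ⇒  m = 59² − 10·280 = 681
m = 681 > 0,  v_rel·d = 59 > 0  ⇒  inside

inside=yes margin=681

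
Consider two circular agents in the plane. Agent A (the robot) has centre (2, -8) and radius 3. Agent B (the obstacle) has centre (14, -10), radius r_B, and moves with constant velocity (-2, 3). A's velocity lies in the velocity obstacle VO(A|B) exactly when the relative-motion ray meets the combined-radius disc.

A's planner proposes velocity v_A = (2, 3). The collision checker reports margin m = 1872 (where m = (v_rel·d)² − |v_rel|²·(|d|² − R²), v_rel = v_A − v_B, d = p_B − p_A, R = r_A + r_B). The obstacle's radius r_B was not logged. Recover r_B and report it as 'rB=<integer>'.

m = 1872
d = (12, -2);  v_rel = (4, 0),  |v_rel|² = 16
v_rel×d = (4)·(-2) − (0)·(12) = -8
since m = R²·16 − (-8)²:  R² = (64 + 1872) / 16 = 121
R = √121 = 11  ⇒  r_B = 11 − 3 = 8

rB=8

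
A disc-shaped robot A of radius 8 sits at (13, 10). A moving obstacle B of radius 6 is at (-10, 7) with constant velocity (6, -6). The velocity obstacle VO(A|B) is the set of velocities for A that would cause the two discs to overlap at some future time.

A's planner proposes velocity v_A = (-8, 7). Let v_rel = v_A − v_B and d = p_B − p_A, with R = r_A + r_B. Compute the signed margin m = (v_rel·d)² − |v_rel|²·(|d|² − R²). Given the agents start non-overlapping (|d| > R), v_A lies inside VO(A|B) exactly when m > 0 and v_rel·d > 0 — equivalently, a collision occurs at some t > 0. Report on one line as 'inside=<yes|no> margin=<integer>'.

d = (-23, -3),  |d|² = 538;  R = 8+6 = 14,  c = 538−14² = 342
v_rel = (-14, 13),  |v_rel|² = 365;  v_rel·d = (-14)·(-23) + (13)·(-3) = 283
365·t² − 566·t + 342 = 0  ⇒  m = 283² − 365·342 = -44741
m = -44741 < 0,  v_rel·d = 283 > 0  ⇒  outside

inside=no margin=-44741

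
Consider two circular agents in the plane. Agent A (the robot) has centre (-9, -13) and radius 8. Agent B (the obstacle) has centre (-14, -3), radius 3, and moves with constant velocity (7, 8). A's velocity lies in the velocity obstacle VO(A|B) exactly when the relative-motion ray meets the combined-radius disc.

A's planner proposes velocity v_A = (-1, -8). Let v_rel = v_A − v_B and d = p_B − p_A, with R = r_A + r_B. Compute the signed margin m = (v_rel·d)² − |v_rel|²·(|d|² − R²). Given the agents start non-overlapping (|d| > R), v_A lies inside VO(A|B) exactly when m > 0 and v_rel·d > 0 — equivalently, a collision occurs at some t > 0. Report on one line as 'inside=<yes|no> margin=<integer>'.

d = (-5, 10),  |d|² = 125;  R = 8+3 = 11,  c = 125−11² = 4
v_rel = (-8, -16),  |v_rel|² = 320;  v_rel·d = (-8)·(-5) + (-16)·(10) = -120
320·t² + 240·t + 4 = 0  ⇒  m = (-120)² − 320·4 = 13120
m = 13120 > 0,  v_rel·d = -120 < 0  ⇒  outside

inside=no margin=13120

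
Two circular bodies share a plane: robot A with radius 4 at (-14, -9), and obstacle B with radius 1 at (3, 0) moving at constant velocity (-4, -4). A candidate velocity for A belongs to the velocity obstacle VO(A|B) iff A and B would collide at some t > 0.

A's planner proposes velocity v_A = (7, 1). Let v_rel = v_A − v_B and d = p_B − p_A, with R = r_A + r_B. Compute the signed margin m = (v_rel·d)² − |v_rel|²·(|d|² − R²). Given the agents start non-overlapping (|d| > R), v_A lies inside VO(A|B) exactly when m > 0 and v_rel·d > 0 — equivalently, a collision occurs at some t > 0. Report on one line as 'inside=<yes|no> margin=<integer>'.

d = (17, 9),  |d|² = 370;  R = 4+1 = 5,  c = 370−5² = 345
v_rel = (11, 5),  |v_rel|² = 146;  v_rel·d = (11)·(17) + (5)·(9) = 232
146·t² − 464·t + 345 = 0  ⇒  m = 232² − 146·345 = 3454
m = 3454 > 0,  v_rel·d = 232 > 0  ⇒  inside

inside=yes margin=3454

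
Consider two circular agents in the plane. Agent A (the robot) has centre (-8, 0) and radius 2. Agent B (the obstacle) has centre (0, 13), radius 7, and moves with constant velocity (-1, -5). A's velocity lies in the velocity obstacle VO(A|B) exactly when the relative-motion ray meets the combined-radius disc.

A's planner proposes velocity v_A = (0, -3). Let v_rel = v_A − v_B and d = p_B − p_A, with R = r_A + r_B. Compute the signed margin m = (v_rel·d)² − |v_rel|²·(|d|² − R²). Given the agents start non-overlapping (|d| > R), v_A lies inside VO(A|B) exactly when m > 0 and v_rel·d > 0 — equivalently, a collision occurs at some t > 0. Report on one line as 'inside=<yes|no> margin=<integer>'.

d = (8, 13),  |d|² = 233;  R = 2+7 = 9,  c = 233−9² = 152
v_rel = (1, 2),  |v_rel|² = 5;  v_rel·d = (1)·(8) + (2)·(13) = 34
5·t² − 68·t + 152 = 0  ⇒  m = 34² − 5·152 = 396
m = 396 > 0,  v_rel·d = 34 > 0  ⇒  inside

inside=yes margin=396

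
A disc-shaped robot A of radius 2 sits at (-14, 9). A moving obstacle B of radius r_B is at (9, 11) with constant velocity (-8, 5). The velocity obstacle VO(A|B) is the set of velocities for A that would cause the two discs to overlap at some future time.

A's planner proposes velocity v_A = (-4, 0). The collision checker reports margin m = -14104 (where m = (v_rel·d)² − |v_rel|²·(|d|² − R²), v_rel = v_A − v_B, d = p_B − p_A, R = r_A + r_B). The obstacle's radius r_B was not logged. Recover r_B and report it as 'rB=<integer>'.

m = -14104
d = (23, 2);  v_rel = (4, -5),  |v_rel|² = 41
v_rel×d = (4)·(2) − (-5)·(23) = 123
since m = R²·41 − 123²:  R² = (15129 + -14104) / 41 = 25
R = √25 = 5  ⇒  r_B = 5 − 2 = 3

rB=3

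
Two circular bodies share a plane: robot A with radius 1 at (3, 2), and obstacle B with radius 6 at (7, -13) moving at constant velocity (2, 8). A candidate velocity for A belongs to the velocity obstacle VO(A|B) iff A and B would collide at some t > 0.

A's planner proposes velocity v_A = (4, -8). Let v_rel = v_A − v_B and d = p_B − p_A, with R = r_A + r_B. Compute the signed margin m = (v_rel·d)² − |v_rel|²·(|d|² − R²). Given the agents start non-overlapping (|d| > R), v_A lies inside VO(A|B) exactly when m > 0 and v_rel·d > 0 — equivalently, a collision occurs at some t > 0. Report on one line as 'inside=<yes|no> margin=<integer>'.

d = (4, -15),  |d|² = 241;  R = 1+6 = 7,  c = 241−7² = 192
v_rel = (2, -16),  |v_rel|² = 260;  v_rel·d = (2)·(4) + (-16)·(-15) = 248
260·t² − 496·t + 192 = 0  ⇒  m = 248² − 260·192 = 11584
m = 11584 > 0,  v_rel·d = 248 > 0  ⇒  inside

inside=yes margin=11584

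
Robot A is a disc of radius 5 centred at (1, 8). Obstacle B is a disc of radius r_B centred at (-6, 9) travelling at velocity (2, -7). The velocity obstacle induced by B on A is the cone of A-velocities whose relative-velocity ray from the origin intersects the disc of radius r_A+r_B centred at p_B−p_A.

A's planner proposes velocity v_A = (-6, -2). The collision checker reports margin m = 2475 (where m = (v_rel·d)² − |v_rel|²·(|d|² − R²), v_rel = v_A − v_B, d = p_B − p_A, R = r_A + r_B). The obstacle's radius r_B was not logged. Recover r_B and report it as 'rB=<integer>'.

m = 2475
d = (-7, 1);  v_rel = (-8, 5),  |v_rel|² = 89
v_rel×d = (-8)·(1) − (5)·(-7) = 27
since m = R²·89 − 27²:  R² = (729 + 2475) / 89 = 36
R = √36 = 6  ⇒  r_B = 6 − 5 = 1

rB=1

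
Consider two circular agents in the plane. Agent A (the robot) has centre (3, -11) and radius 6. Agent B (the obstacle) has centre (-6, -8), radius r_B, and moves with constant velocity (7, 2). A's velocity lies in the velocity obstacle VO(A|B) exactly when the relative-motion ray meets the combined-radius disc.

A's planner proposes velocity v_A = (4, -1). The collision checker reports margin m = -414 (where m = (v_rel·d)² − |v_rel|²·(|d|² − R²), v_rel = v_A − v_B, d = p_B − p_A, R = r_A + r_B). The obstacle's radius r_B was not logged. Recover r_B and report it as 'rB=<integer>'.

m = -414
d = (-9, 3);  v_rel = (-3, -3),  |v_rel|² = 18
v_rel×d = (-3)·(3) − (-3)·(-9) = -36
since m = R²·18 − (-36)²:  R² = (1296 + -414) / 18 = 49
R = √49 = 7  ⇒  r_B = 7 − 6 = 1

rB=1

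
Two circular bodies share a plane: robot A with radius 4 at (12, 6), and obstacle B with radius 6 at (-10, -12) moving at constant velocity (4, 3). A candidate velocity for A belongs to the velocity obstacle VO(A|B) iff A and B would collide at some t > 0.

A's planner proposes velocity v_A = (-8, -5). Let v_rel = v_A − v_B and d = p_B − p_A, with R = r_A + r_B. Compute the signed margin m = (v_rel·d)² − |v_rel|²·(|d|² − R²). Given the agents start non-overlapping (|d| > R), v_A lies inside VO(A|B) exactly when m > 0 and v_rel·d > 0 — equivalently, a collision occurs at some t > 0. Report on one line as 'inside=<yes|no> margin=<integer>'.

d = (-22, -18),  |d|² = 808;  R = 4+6 = 10,  c = 808−10² = 708
v_rel = (-12, -8),  |v_rel|² = 208;  v_rel·d = (-12)·(-22) + (-8)·(-18) = 408
208·t² − 816·t + 708 = 0  ⇒  m = 408² − 208·708 = 19200
m = 19200 > 0,  v_rel·d = 408 > 0  ⇒  inside

inside=yes margin=19200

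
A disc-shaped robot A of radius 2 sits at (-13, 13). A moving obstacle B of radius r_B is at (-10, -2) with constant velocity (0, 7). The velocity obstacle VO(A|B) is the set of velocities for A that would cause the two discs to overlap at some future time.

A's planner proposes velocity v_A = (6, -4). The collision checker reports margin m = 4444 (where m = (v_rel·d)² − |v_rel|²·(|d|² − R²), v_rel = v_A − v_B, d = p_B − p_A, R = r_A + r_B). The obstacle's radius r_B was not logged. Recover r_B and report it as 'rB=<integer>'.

m = 4444
d = (3, -15);  v_rel = (6, -11),  |v_rel|² = 157
v_rel×d = (6)·(-15) − (-11)·(3) = -57
since m = R²·157 − (-57)²:  R² = (3249 + 4444) / 157 = 49
R = √49 = 7  ⇒  r_B = 7 − 2 = 5

rB=5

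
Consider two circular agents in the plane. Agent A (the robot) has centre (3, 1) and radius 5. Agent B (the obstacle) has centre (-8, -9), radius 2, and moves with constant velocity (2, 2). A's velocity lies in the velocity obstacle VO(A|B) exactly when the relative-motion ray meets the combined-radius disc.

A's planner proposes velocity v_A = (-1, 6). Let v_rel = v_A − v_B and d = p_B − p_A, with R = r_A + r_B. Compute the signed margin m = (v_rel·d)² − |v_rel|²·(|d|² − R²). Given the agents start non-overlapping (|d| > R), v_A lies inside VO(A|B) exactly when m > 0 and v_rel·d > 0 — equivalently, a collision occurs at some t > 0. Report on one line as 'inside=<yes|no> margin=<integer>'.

d = (-11, -10),  |d|² = 221;  R = 5+2 = 7,  c = 221−7² = 172
v_rel = (-3, 4),  |v_rel|² = 25;  v_rel·d = (-3)·(-11) + (4)·(-10) = -7
25·t² + 14·t + 172 = 0  ⇒  m = (-7)² − 25·172 = -4251
m = -4251 < 0,  v_rel·d = -7 < 0  ⇒  outside

inside=no margin=-4251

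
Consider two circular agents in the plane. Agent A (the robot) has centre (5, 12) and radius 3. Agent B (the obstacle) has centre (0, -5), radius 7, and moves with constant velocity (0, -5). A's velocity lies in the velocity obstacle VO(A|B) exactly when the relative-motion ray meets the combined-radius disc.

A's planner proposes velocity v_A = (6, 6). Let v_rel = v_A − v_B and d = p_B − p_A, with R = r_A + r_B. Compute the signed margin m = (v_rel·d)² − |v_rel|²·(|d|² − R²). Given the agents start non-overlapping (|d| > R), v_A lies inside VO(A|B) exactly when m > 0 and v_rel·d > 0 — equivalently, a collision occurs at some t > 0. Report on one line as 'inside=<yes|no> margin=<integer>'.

d = (-5, -17),  |d|² = 314;  R = 3+7 = 10,  c = 314−10² = 214
v_rel = (6, 11),  |v_rel|² = 157;  v_rel·d = (6)·(-5) + (11)·(-17) = -217
157·t² + 434·t + 214 = 0  ⇒  m = (-217)² − 157·214 = 13491
m = 13491 > 0,  v_rel·d = -217 < 0  ⇒  outside

inside=no margin=13491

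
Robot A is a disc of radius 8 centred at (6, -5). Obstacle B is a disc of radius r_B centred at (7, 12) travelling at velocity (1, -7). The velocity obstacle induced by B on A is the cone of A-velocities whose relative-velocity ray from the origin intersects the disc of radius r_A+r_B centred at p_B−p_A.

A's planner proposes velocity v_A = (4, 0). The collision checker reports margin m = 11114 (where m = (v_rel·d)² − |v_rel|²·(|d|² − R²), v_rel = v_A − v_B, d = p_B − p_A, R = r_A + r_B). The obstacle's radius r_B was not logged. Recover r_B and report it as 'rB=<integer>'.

m = 11114
d = (1, 17);  v_rel = (3, 7),  |v_rel|² = 58
v_rel×d = (3)·(17) − (7)·(1) = 44
since m = R²·58 − 44²:  R² = (1936 + 11114) / 58 = 225
R = √225 = 15  ⇒  r_B = 15 − 8 = 7

rB=7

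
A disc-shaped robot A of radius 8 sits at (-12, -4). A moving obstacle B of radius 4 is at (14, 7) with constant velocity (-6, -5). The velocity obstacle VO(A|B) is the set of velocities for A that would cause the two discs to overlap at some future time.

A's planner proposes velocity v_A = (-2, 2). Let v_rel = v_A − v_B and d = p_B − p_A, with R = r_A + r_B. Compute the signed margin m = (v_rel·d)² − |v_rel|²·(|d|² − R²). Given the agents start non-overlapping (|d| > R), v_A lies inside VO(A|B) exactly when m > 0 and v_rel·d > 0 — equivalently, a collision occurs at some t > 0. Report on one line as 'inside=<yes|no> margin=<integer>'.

d = (26, 11),  |d|² = 797;  R = 8+4 = 12,  c = 797−12² = 653
v_rel = (4, 7),  |v_rel|² = 65;  v_rel·d = (4)·(26) + (7)·(11) = 181
65·t² − 362·t + 653 = 0  ⇒  m = 181² − 65·653 = -9684
m = -9684 < 0,  v_rel·d = 181 > 0  ⇒  outside

inside=no margin=-9684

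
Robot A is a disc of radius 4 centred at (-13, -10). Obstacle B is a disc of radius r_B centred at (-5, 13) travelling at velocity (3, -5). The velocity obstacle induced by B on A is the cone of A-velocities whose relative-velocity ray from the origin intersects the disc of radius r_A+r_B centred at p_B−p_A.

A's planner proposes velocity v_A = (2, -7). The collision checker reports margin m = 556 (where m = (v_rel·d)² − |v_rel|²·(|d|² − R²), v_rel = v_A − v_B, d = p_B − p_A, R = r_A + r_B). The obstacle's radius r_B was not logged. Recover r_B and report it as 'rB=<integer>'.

m = 556
d = (8, 23);  v_rel = (-1, -2),  |v_rel|² = 5
v_rel×d = (-1)·(23) − (-2)·(8) = -7
since m = R²·5 − (-7)²:  R² = (49 + 556) / 5 = 121
R = √121 = 11  ⇒  r_B = 11 − 4 = 7

rB=7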